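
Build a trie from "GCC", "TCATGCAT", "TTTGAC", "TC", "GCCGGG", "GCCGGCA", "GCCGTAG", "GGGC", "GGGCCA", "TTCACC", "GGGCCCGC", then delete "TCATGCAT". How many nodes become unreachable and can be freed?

6

A node on "TCATGCAT"'s path can go only if nothing else ends at it or branches off below it.
The suffix "ATGCAT" (6 nodes) is used only by "TCATGCAT"; "TC" is itself a stored word, so pruning stops there.
Nodes removed: 6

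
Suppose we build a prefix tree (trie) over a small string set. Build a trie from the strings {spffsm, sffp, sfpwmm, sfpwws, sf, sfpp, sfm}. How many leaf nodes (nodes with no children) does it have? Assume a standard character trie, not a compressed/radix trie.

A leaf is a node with no children — equivalently, the end of a word that is not a proper prefix of any other stored word.
Those words: "sffp", "sfm", "sfpp", "sfpwmm", "sfpwws", "spffsm"
Leaf count: 6

6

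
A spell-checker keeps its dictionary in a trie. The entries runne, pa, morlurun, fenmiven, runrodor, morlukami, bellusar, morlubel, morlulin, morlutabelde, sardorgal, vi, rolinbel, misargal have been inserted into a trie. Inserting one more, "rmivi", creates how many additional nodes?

Walking "rmivi" from the root, the first 1 characters ("r") follow existing edges; "m" is the first miss.
New nodes needed: |"rmivi"| − 1 = 5 − 1 = 4.

4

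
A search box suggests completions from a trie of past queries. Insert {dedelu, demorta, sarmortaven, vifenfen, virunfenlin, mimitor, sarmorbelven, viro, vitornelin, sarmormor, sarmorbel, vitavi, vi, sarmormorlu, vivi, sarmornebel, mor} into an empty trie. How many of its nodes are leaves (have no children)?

14

Leaves are exactly the stored words that no other stored word extends.
Those words: "dedelu", "demorta", "mimitor", "mor", "sarmorbelven", "sarmormorlu", "sarmornebel", "sarmortaven", "vifenfen", "viro", "virunfenlin", "vitavi", "vitornelin", "vivi"
Leaf count: 14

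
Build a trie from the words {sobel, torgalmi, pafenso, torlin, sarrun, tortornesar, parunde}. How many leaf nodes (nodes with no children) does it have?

7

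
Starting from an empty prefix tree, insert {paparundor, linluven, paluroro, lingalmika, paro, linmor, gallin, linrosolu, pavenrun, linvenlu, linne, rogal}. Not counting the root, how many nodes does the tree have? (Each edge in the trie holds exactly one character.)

66

Trace insertions, counting only characters that open a new branch:
  "paparundor" → 10 new (p, a, p, a, r, u, n, d, o, r)
  "linluven" → 8 new (l, i, n, l, u, v, e, n)
  "paluroro" → prefix "pa" already present; 6 new (l, u, r, o, r, o)
  "lingalmika" → prefix "lin" already present; 7 new (g, a, l, m, i, k, a)
  "paro" → prefix "pa" already present; 2 new (r, o)
  "linmor" → prefix "lin" already present; 3 new (m, o, r)
  "gallin" → 6 new (g, a, l, l, i, n)
  "linrosolu" → prefix "lin" already present; 6 new (r, o, s, o, l, u)
  "pavenrun" → prefix "pa" already present; 6 new (v, e, n, r, u, n)
  "linvenlu" → prefix "lin" already present; 5 new (v, e, n, l, u)
  "linne" → prefix "lin" already present; 2 new (n, e)
  "rogal" → 5 new (r, o, g, a, l)
Total nodes = 10 + 8 + 6 + 7 + 2 + 3 + 6 + 6 + 6 + 5 + 2 + 5 = 66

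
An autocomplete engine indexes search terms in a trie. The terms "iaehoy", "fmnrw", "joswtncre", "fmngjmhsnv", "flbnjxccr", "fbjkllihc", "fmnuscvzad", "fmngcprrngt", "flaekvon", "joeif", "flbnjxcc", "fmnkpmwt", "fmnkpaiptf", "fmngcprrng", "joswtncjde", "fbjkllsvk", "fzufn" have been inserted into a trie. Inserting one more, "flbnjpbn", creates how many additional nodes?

Walking "flbnjpbn" from the root, the first 5 characters ("flbnj") follow existing edges; "p" is the first miss.
So 8 − 5 = 3 new nodes.

3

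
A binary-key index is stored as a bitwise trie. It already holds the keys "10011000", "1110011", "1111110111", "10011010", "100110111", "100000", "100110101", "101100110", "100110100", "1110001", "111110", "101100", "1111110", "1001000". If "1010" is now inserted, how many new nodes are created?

1

The longest prefix of "1010" already in the trie is "101" (length 3).
New nodes needed: |"1010"| − 3 = 4 − 3 = 1.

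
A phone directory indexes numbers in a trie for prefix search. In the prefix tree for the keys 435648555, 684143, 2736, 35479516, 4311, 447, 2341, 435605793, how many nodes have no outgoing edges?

8

Leaves are exactly the stored words that no other stored word extends.
Those words: "2341", "2736", "35479516", "4311", "435605793", "435648555", "447", "684143"
Leaf count: 8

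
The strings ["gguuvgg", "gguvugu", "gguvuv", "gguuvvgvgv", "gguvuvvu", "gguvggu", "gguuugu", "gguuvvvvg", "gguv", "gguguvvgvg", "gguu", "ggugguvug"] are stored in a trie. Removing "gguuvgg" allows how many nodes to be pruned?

After clearing the end-marker at "gguuvgg", prune upward until reaching a node still needed by another word.
The suffix "gg" (2 nodes) is used only by "gguuvgg"; the node for "gguuv" still has the child "v", so pruning stops there.
Nodes removed: 2

2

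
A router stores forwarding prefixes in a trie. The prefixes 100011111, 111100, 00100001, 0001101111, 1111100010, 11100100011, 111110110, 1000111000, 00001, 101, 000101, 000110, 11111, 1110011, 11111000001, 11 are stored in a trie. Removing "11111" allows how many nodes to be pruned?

0

After clearing the end-marker at "11111", prune upward until reaching a node still needed by another word.
Every node on "11111" is still needed (e.g. by "1111100010"), so nothing is freed.
Nodes removed: 0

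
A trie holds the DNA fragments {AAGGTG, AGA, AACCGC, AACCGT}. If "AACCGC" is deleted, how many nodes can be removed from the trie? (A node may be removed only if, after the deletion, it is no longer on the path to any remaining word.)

1

Walk "AACCGC" from the leaf back toward the root, removing each node that no remaining word uses.
The suffix "C" (1 node) is used only by "AACCGC"; the node for "AACCG" still has the child "T", so pruning stops there.
Nodes removed: 1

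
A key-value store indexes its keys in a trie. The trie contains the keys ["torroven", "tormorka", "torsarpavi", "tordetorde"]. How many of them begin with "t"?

Filter for entries beginning with "t":
Matches: "tordetorde", "tormorka", "torroven", "torsarpavi"
Count: 4

4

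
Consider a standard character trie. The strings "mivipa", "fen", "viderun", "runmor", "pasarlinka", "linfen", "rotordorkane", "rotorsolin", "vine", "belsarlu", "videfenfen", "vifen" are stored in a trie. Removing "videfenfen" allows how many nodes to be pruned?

After clearing the end-marker at "videfenfen", prune upward until reaching a node still needed by another word.
The suffix "fenfen" (6 nodes) is used only by "videfenfen"; the node for "vide" still has the child "r", so pruning stops there.
Nodes removed: 6

6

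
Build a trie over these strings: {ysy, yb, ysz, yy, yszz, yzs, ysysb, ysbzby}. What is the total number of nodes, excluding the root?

15

Count nodes per top-level branch (shared prefixes stored once):
  'y'-branch (yb, ysbzby, ysy, ysysb, ysz, yszz, yy, yzs): 15 nodes
Sum: 15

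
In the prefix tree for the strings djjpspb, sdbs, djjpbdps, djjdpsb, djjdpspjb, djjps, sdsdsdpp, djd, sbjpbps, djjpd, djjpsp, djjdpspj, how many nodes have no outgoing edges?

A leaf is a node with no children — equivalently, the end of a word that is not a proper prefix of any other stored word.
Those words: "djd", "djjdpsb", "djjdpspjb", "djjpbdps", "djjpd", "djjpspb", "sbjpbps", "sdbs", "sdsdsdpp"
Leaf count: 9

9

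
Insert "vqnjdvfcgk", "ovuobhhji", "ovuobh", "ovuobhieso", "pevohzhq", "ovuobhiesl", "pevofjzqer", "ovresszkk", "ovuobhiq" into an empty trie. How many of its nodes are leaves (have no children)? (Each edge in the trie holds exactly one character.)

8

Leaves are exactly the stored words that no other stored word extends.
Those words: "ovresszkk", "ovuobhhji", "ovuobhiesl", "ovuobhieso", "ovuobhiq", "pevofjzqer", "pevohzhq", "vqnjdvfcgk"
Leaf count: 8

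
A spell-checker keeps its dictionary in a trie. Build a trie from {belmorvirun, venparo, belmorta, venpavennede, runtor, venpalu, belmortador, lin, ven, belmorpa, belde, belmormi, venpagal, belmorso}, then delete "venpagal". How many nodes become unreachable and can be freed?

A node on "venpagal"'s path can go only if nothing else ends at it or branches off below it.
The suffix "gal" (3 nodes) is used only by "venpagal"; the node for "venpa" still has the child "r", so pruning stops there.
Nodes removed: 3

3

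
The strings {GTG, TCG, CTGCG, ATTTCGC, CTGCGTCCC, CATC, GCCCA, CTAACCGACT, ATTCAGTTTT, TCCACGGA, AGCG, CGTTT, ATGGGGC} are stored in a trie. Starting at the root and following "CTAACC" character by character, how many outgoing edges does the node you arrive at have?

1

Walk "CTAACC" from the root, arriving at one node.
Distinct next characters after "CTAACC": G.
That node has 1 child edge.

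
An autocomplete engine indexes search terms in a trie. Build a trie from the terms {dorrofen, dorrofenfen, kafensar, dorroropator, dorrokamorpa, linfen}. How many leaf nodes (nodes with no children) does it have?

A leaf is a node with no children — equivalently, the end of a word that is not a proper prefix of any other stored word.
Those words: "dorrofenfen", "dorrokamorpa", "dorroropator", "kafensar", "linfen"
Leaf count: 5

5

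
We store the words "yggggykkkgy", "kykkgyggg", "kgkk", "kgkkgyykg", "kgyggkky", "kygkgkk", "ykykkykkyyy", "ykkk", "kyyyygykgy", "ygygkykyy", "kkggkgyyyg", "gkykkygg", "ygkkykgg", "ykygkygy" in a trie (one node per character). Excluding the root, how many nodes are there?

94

Trace insertions, counting only characters that open a new branch:
  "yggggykkkgy" → 11 new (y, g, g, g, g, y, k, k, k, g, y)
  "kykkgyggg" → 9 new (k, y, k, k, g, y, g, g, g)
  "kgkk" → prefix "k" already present; 3 new (g, k, k)
  "kgkkgyykg" → prefix "kgkk" already present; 5 new (g, y, y, k, g)
  "kgyggkky" → prefix "kg" already present; 6 new (y, g, g, k, k, y)
  "kygkgkk" → prefix "ky" already present; 5 new (g, k, g, k, k)
  "ykykkykkyyy" → prefix "y" already present; 10 new (k, y, k, k, y, k, k, y, y, y)
  "ykkk" → prefix "yk" already present; 2 new (k, k)
  "kyyyygykgy" → prefix "ky" already present; 8 new (y, y, y, g, y, k, g, y)
  "ygygkykyy" → prefix "yg" already present; 7 new (y, g, k, y, k, y, y)
  "kkggkgyyyg" → prefix "k" already present; 9 new (k, g, g, k, g, y, y, y, g)
  "gkykkygg" → 8 new (g, k, y, k, k, y, g, g)
  "ygkkykgg" → prefix "yg" already present; 6 new (k, k, y, k, g, g)
  "ykygkygy" → prefix "yky" already present; 5 new (g, k, y, g, y)
Total nodes = 11 + 9 + 3 + 5 + 6 + 5 + 10 + 2 + 8 + 7 + 9 + 8 + 6 + 5 = 94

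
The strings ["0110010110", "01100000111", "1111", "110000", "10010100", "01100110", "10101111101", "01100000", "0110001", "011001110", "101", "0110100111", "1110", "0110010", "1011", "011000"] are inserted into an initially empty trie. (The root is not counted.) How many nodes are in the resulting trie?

53

Trace insertions, counting only characters that open a new branch:
  "0110010110" → 10 new (0, 1, 1, 0, 0, 1, 0, 1, 1, 0)
  "01100000111" → prefix "01100" already present; 6 new (0, 0, 0, 1, 1, 1)
  "1111" → 4 new (1, 1, 1, 1)
  "110000" → prefix "11" already present; 4 new (0, 0, 0, 0)
  "10010100" → prefix "1" already present; 7 new (0, 0, 1, 0, 1, 0, 0)
  "01100110" → prefix "011001" already present; 2 new (1, 0)
  "10101111101" → prefix "10" already present; 9 new (1, 0, 1, 1, 1, 1, 1, 0, 1)
  "01100000" → prefix "01100000" already present; 0 new (none)
  "0110001" → prefix "011000" already present; 1 new (1)
  "011001110" → prefix "0110011" already present; 2 new (1, 0)
  "101" → prefix "101" already present; 0 new (none)
  "0110100111" → prefix "0110" already present; 6 new (1, 0, 0, 1, 1, 1)
  "1110" → prefix "111" already present; 1 new (0)
  "0110010" → prefix "0110010" already present; 0 new (none)
  "1011" → prefix "101" already present; 1 new (1)
  "011000" → prefix "011000" already present; 0 new (none)
Total nodes = 10 + 6 + 4 + 4 + 7 + 2 + 9 + 0 + 1 + 2 + 0 + 6 + 1 + 0 + 1 + 0 = 53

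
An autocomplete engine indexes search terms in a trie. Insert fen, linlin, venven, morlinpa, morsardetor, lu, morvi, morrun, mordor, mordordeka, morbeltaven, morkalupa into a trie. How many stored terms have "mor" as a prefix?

Walk to "mor"; the words in its subtree are exactly those with that prefix.
Words under "mor": morbeltaven, mordor, mordordeka, morkalupa, morlinpa, morrun, morsardetor, morvi
Count: 8

8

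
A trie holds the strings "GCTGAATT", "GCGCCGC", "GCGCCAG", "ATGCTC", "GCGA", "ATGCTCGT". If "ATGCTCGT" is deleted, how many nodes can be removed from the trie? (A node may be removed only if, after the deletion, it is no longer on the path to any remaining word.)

A node on "ATGCTCGT"'s path can go only if nothing else ends at it or branches off below it.
The suffix "GT" (2 nodes) is used only by "ATGCTCGT"; "ATGCTC" is itself a stored word, so pruning stops there.
Nodes removed: 2

2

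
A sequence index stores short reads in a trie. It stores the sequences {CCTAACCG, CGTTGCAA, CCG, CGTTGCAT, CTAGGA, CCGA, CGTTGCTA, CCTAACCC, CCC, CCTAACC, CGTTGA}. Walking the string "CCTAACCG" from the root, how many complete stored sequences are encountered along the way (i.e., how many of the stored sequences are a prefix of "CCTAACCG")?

2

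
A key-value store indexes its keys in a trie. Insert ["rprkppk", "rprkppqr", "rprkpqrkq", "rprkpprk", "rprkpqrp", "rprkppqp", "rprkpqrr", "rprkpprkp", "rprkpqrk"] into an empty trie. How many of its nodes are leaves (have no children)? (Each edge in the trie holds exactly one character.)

7

Leaves are exactly the stored words that no other stored word extends.
Those words: "rprkppk", "rprkppqp", "rprkppqr", "rprkpprkp", "rprkpqrkq", "rprkpqrp", "rprkpqrr"
Leaf count: 7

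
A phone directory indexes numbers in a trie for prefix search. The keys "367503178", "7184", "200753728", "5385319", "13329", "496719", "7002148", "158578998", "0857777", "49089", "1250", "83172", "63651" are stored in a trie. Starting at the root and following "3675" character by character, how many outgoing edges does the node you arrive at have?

The children of the "3675" node are the distinct next characters among strings starting with "3675".
Characters that immediately follow "3675" among the stored strings: {0}.
That node has 1 child edge.

1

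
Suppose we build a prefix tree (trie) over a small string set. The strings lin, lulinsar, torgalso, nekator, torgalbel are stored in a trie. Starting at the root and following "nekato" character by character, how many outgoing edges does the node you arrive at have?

1

Follow the path "nekato" to its node, then look at its outgoing edges.
Distinct next characters after "nekato": r.
That node has 1 child edge.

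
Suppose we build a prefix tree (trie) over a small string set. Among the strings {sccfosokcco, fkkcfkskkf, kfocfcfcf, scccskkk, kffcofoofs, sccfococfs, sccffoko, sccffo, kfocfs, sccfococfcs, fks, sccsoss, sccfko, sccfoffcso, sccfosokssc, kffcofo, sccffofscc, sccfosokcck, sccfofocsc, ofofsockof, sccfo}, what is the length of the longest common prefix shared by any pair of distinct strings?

10

The deepest shared node is where two words last agree before diverging.
e.g. "sccfosokcck" and "sccfosokcco" share the prefix "sccfosokcc" of length 10; no pair shares a longer one.
Longest shared-prefix length: 10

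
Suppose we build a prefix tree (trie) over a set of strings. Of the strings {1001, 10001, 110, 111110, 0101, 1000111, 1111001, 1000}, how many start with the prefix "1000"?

Walk to "1000"; the words in its subtree are exactly those with that prefix.
Words under "1000": 1000, 10001, 1000111
Count: 3

3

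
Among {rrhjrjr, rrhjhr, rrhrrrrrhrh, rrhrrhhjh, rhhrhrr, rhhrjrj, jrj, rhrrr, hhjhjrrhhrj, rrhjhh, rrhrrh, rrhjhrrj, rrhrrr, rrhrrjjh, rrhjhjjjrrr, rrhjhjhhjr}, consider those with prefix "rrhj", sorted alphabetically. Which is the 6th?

rrhjrjr

Words with prefix "rrhj", in lexicographic order: "rrhjhh", "rrhjhjhhjr", "rrhjhjjjrrr", "rrhjhr", "rrhjhrrj", "rrhjrjr"
Position 6: rrhjrjr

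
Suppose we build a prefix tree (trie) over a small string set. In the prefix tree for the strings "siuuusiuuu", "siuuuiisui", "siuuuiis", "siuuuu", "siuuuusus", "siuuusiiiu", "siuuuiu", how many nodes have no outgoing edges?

5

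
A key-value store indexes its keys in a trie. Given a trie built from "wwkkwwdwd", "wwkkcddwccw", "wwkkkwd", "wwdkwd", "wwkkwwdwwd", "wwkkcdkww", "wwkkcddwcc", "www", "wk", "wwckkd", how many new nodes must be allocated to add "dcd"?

3

No existing word starts with "d", so every character of "dcd" needs a new node.
3 − 0 = 3 new nodes.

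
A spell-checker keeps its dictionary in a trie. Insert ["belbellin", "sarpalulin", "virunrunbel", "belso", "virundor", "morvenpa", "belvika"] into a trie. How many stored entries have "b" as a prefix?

3

Filter for entries beginning with "b":
Words under "b": belbellin, belso, belvika
Count: 3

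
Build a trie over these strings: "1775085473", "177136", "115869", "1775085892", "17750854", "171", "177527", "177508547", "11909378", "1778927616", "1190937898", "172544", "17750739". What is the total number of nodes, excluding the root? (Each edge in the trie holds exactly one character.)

46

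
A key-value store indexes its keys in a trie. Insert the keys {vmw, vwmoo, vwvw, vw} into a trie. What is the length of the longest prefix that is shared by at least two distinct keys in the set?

2

Look for the deepest trie node that still has at least two words in its subtree.
"vw" and "vwmoo" agree on "vw" (2 characters) before diverging; nothing deeper is shared.
Longest shared-prefix length: 2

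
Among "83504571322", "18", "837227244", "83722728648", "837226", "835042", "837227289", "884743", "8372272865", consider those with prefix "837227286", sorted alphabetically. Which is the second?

8372272865

Words with prefix "837227286", in lexicographic order: "83722728648", "8372272865"
The 2nd is 8372272865.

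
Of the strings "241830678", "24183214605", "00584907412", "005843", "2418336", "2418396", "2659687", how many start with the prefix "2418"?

4

Traverse to the node for "2418", then collect every word in that subtree.
Words under "2418": 241830678, 24183214605, 2418336, 2418396
Count: 4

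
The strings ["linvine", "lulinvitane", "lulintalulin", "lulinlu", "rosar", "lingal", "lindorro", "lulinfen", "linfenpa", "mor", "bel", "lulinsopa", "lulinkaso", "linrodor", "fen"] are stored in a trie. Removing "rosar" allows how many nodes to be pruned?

After clearing the end-marker at "rosar", prune upward until reaching a node still needed by another word.
No other word shares any prefix with "rosar", so all 5 of its nodes go.
Nodes removed: 5

5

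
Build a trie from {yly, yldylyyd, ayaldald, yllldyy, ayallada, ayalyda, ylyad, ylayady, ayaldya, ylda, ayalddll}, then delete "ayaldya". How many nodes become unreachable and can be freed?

After clearing the end-marker at "ayaldya", prune upward until reaching a node still needed by another word.
The suffix "ya" (2 nodes) is used only by "ayaldya"; the node for "ayald" still has the child "a", so pruning stops there.
Nodes removed: 2

2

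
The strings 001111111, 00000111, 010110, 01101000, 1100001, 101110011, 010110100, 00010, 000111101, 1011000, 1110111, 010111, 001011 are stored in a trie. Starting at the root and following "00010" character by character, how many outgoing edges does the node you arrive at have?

Follow the path "00010" to its node, then look at its outgoing edges.
No stored string extends past "00010".
That node has 0 child edges.

0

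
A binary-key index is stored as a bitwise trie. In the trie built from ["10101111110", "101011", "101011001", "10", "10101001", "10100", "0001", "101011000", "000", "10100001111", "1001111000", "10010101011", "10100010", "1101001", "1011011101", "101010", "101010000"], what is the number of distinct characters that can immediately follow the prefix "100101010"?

Follow the path "100101010" to its node, then look at its outgoing edges.
Distinct next characters after "100101010": 1.
That node has 1 child edge.

1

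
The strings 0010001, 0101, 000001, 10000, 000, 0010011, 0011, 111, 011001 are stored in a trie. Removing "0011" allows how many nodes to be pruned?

1

After clearing the end-marker at "0011", prune upward until reaching a node still needed by another word.
The suffix "1" (1 node) is used only by "0011"; the node for "001" still has the child "0", so pruning stops there.
Nodes removed: 1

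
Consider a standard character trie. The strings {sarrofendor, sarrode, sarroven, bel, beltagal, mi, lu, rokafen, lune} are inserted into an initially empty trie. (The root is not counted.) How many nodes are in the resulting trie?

37

Count nodes per top-level branch (shared prefixes stored once):
  'b'-branch (bel, beltagal): 8 nodes
  'l'-branch (lu, lune): 4 nodes
  'm'-branch (mi): 2 nodes
  'r'-branch (rokafen): 7 nodes
  's'-branch (sarrode, sarrofendor, sarroven): 16 nodes
Sum: 37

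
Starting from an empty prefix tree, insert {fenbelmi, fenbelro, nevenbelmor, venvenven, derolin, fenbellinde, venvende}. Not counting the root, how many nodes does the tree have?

Trace insertions, counting only characters that open a new branch:
  "fenbelmi" → 8 new (f, e, n, b, e, l, m, i)
  "fenbelro" → prefix "fenbel" already present; 2 new (r, o)
  "nevenbelmor" → 11 new (n, e, v, e, n, b, e, l, m, o, r)
  "venvenven" → 9 new (v, e, n, v, e, n, v, e, n)
  "derolin" → 7 new (d, e, r, o, l, i, n)
  "fenbellinde" → prefix "fenbel" already present; 5 new (l, i, n, d, e)
  "venvende" → prefix "venven" already present; 2 new (d, e)
Total nodes = 8 + 2 + 11 + 9 + 7 + 5 + 2 = 44

44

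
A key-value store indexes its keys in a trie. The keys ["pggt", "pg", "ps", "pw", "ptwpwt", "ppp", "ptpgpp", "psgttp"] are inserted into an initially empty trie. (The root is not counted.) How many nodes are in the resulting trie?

21

Count nodes per top-level branch (shared prefixes stored once):
  'p'-branch (pg, pggt, ppp, ps, psgttp, ptpgpp, ptwpwt, pw): 21 nodes
Sum: 21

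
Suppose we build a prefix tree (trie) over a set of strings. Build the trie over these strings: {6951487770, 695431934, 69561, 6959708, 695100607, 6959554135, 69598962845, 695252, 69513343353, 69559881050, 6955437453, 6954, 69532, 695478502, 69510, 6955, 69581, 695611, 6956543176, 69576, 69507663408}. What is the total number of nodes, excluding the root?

90

Count nodes per top-level branch (shared prefixes stored once):
  '6'-branch (69507663408, 69510, 695100607, 69513343353, 6951487770, 695252, 69532, 6954, 695431934, 695478502, 6955, 6955437453, 69559881050, 69561, 695611, 6956543176, 69576, 69581, 6959554135, 6959708, 69598962845): 90 nodes
Sum: 90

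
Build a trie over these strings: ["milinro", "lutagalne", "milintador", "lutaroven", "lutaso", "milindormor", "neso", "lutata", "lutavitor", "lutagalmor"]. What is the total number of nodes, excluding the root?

48

For each word, the new-node count is its length minus the longest prefix already in the trie:
  "milinro" → 7 new (m, i, l, i, n, r, o)
  "lutagalne" → 9 new (l, u, t, a, g, a, l, n, e)
  "milintador" → prefix "milin" already present; 5 new (t, a, d, o, r)
  "lutaroven" → prefix "luta" already present; 5 new (r, o, v, e, n)
  "lutaso" → prefix "luta" already present; 2 new (s, o)
  "milindormor" → prefix "milin" already present; 6 new (d, o, r, m, o, r)
  "neso" → 4 new (n, e, s, o)
  "lutata" → prefix "luta" already present; 2 new (t, a)
  "lutavitor" → prefix "luta" already present; 5 new (v, i, t, o, r)
  "lutagalmor" → prefix "lutagal" already present; 3 new (m, o, r)
Total nodes = 7 + 9 + 5 + 5 + 2 + 6 + 4 + 2 + 5 + 3 = 48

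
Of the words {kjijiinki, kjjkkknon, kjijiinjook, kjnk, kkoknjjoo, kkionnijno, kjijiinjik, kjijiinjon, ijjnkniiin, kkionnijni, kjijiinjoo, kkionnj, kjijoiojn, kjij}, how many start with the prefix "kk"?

Traverse to the node for "kk", then collect every word in that subtree.
Words under "kk": kkionnijni, kkionnijno, kkionnj, kkoknjjoo
Count: 4

4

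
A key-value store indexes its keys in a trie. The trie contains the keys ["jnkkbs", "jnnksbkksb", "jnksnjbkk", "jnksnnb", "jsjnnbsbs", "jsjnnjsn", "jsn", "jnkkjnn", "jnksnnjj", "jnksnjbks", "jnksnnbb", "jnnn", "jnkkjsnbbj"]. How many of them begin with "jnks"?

5

Traverse to the node for "jnks", then collect every word in that subtree.
Matches: "jnksnjbkk", "jnksnjbks", "jnksnnb", "jnksnnbb", "jnksnnjj"
Count: 5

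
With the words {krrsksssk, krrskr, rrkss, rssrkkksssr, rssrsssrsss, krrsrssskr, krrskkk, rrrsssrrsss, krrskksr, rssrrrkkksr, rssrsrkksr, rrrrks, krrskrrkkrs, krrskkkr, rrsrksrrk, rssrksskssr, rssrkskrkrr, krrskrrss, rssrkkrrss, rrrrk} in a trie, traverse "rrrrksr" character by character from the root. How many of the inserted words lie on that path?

2

Walk "rrrrksr" from the root; an end-of-word marker is hit whenever a stored word is a prefix of "rrrrksr".
Prefixes of the query that are stored words: "rrrrk", "rrrrks"
Count: 2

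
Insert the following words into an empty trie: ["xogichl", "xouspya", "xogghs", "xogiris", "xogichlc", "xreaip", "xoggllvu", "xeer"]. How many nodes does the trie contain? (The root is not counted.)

Trie structure (* marks end of a word):
(root)
└─ x
   ├─ e
   │  └─ e
   │     └─ r *
   ├─ o
   │  ├─ g
   │  │  ├─ g
   │  │  │  ├─ h
   │  │  │  │  └─ s *
   │  │  │  └─ l
   │  │  │     └─ l
   │  │  │        └─ v
   │  │  │           └─ u *
   │  │  └─ i
   │  │     ├─ c
   │  │     │  └─ h
   │  │     │     └─ l *
   │  │     │        └─ c *
   │  │     └─ r
   │  │        └─ i
   │  │           └─ s *
   │  └─ u
   │     └─ s
   │        └─ p
   │           └─ y
   │              └─ a *
   └─ r
      └─ e
         └─ a
            └─ i
               └─ p *
Counting every labelled node above: 31.

31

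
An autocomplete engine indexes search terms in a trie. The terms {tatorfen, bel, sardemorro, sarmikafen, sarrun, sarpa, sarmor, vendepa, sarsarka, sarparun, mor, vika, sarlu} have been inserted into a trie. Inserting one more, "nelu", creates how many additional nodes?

No existing word starts with "n", so every character of "nelu" needs a new node.
4 − 0 = 4 new nodes.

4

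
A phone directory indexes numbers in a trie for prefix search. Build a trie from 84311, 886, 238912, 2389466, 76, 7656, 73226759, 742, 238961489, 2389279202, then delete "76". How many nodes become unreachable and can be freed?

0

After clearing the end-marker at "76", prune upward until reaching a node still needed by another word.
Every node on "76" is still needed (e.g. by "7656"), so nothing is freed.
Nodes removed: 0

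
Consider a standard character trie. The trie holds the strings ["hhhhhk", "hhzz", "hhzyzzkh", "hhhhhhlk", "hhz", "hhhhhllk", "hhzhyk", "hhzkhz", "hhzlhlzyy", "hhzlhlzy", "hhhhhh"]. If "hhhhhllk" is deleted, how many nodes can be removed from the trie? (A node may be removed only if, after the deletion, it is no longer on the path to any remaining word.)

3

Walk "hhhhhllk" from the leaf back toward the root, removing each node that no remaining word uses.
The suffix "llk" (3 nodes) is used only by "hhhhhllk"; the node for "hhhhh" still has the child "k", so pruning stops there.
Nodes removed: 3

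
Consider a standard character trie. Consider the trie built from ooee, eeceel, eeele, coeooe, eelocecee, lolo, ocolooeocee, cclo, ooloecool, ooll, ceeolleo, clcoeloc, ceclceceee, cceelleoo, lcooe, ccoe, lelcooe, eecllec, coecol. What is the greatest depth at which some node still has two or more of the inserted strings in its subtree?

3

Equivalently: take the maximum, over all pairs, of their longest common prefix length.
"coecol" and "coeooe" agree on "coe" (3 characters) before diverging; nothing deeper is shared.
Longest shared-prefix length: 3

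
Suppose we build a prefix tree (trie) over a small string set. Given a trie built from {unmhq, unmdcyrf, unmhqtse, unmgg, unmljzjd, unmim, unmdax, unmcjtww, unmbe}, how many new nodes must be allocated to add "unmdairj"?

3

The longest prefix of "unmdairj" already in the trie is "unmda" (length 5).
Each of the 3 remaining characters creates one node.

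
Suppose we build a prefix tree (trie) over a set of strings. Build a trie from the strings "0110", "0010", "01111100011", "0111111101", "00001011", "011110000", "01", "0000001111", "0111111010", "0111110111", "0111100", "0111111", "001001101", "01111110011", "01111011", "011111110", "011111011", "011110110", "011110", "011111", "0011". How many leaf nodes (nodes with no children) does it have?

12

A leaf is a node with no children — equivalently, the end of a word that is not a proper prefix of any other stored word.
Those words: "0000001111", "00001011", "001001101", "0011", "0110", "011110000", "011110110", "01111100011", "0111110111", "01111110011", "0111111010", "0111111101"
Leaf count: 12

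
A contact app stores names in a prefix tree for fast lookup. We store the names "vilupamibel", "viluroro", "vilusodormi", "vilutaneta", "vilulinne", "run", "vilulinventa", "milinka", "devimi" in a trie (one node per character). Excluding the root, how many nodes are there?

54

For each word, the new-node count is its length minus the longest prefix already in the trie:
  "vilupamibel" → 11 new (v, i, l, u, p, a, m, i, b, e, l)
  "viluroro" → prefix "vilu" already present; 4 new (r, o, r, o)
  "vilusodormi" → prefix "vilu" already present; 7 new (s, o, d, o, r, m, i)
  "vilutaneta" → prefix "vilu" already present; 6 new (t, a, n, e, t, a)
  "vilulinne" → prefix "vilu" already present; 5 new (l, i, n, n, e)
  "run" → 3 new (r, u, n)
  "vilulinventa" → prefix "vilulin" already present; 5 new (v, e, n, t, a)
  "milinka" → 7 new (m, i, l, i, n, k, a)
  "devimi" → 6 new (d, e, v, i, m, i)
Total nodes = 11 + 4 + 7 + 6 + 5 + 3 + 5 + 7 + 6 = 54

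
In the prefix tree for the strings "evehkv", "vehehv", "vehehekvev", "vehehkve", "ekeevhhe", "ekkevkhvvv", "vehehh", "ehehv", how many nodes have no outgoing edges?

8

A leaf is a node with no children — equivalently, the end of a word that is not a proper prefix of any other stored word.
Those words: "ehehv", "ekeevhhe", "ekkevkhvvv", "evehkv", "vehehekvev", "vehehh", "vehehkve", "vehehv"
Leaf count: 8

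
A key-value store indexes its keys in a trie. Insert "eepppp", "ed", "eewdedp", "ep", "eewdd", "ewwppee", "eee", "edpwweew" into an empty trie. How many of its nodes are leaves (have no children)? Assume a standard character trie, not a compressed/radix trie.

A leaf is a node with no children — equivalently, the end of a word that is not a proper prefix of any other stored word.
Those words: "edpwweew", "eee", "eepppp", "eewdd", "eewdedp", "ep", "ewwppee"
Leaf count: 7

7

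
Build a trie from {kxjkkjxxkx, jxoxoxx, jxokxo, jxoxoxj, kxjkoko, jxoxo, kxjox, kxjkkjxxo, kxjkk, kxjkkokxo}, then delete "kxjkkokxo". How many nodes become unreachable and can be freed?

After clearing the end-marker at "kxjkkokxo", prune upward until reaching a node still needed by another word.
The suffix "okxo" (4 nodes) is used only by "kxjkkokxo"; the node for "kxjkk" still has the child "j", so pruning stops there.
Nodes removed: 4

4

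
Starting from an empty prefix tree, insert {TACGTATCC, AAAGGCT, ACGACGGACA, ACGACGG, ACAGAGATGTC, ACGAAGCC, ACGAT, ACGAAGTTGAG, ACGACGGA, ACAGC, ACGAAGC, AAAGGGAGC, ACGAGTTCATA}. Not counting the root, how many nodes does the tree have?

56

For each word, the new-node count is its length minus the longest prefix already in the trie:
  "TACGTATCC" → 9 new (T, A, C, G, T, A, T, C, C)
  "AAAGGCT" → 7 new (A, A, A, G, G, C, T)
  "ACGACGGACA" → prefix "A" already present; 9 new (C, G, A, C, G, G, A, C, A)
  "ACGACGG" → prefix "ACGACGG" already present; 0 new (none)
  "ACAGAGATGTC" → prefix "AC" already present; 9 new (A, G, A, G, A, T, G, T, C)
  "ACGAAGCC" → prefix "ACGA" already present; 4 new (A, G, C, C)
  "ACGAT" → prefix "ACGA" already present; 1 new (T)
  "ACGAAGTTGAG" → prefix "ACGAAG" already present; 5 new (T, T, G, A, G)
  "ACGACGGA" → prefix "ACGACGGA" already present; 0 new (none)
  "ACAGC" → prefix "ACAG" already present; 1 new (C)
  "ACGAAGC" → prefix "ACGAAGC" already present; 0 new (none)
  "AAAGGGAGC" → prefix "AAAGG" already present; 4 new (G, A, G, C)
  "ACGAGTTCATA" → prefix "ACGA" already present; 7 new (G, T, T, C, A, T, A)
Total nodes = 9 + 7 + 9 + 0 + 9 + 4 + 1 + 5 + 0 + 1 + 0 + 4 + 7 = 56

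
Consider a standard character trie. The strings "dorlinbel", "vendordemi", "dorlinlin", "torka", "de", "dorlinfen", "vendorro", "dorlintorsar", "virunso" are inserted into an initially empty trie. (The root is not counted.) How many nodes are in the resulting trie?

45

Insert word by word; a character creates a node only if that edge doesn't already exist:
  "dorlinbel" → 9 new (d, o, r, l, i, n, b, e, l)
  "vendordemi" → 10 new (v, e, n, d, o, r, d, e, m, i)
  "dorlinlin" → prefix "dorlin" already present; 3 new (l, i, n)
  "torka" → 5 new (t, o, r, k, a)
  "de" → prefix "d" already present; 1 new (e)
  "dorlinfen" → prefix "dorlin" already present; 3 new (f, e, n)
  "vendorro" → prefix "vendor" already present; 2 new (r, o)
  "dorlintorsar" → prefix "dorlin" already present; 6 new (t, o, r, s, a, r)
  "virunso" → prefix "v" already present; 6 new (i, r, u, n, s, o)
Total nodes = 9 + 10 + 3 + 5 + 1 + 3 + 2 + 6 + 6 = 45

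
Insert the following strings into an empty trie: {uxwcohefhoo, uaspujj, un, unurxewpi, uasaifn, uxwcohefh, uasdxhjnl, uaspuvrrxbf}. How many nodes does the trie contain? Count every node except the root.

Insert word by word; a character creates a node only if that edge doesn't already exist:
  "uxwcohefhoo" → 11 new (u, x, w, c, o, h, e, f, h, o, o)
  "uaspujj" → prefix "u" already present; 6 new (a, s, p, u, j, j)
  "un" → prefix "u" already present; 1 new (n)
  "unurxewpi" → prefix "un" already present; 7 new (u, r, x, e, w, p, i)
  "uasaifn" → prefix "uas" already present; 4 new (a, i, f, n)
  "uxwcohefh" → prefix "uxwcohefh" already present; 0 new (none)
  "uasdxhjnl" → prefix "uas" already present; 6 new (d, x, h, j, n, l)
  "uaspuvrrxbf" → prefix "uaspu" already present; 6 new (v, r, r, x, b, f)
Total nodes = 11 + 6 + 1 + 7 + 4 + 0 + 6 + 6 = 41

41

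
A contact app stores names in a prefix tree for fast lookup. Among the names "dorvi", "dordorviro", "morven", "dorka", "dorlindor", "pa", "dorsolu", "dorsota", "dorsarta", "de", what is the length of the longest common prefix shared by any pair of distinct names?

The deepest shared node is where two words last agree before diverging.
"dorsolu" and "dorsota" agree on "dorso" (5 characters) before diverging; nothing deeper is shared.
Longest shared-prefix length: 5

5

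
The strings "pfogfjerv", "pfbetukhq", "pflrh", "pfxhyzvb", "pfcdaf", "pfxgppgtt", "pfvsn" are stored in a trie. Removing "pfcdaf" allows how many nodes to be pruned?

A node on "pfcdaf"'s path can go only if nothing else ends at it or branches off below it.
The suffix "cdaf" (4 nodes) is used only by "pfcdaf"; the node for "pf" still has the child "o", so pruning stops there.
Nodes removed: 4

4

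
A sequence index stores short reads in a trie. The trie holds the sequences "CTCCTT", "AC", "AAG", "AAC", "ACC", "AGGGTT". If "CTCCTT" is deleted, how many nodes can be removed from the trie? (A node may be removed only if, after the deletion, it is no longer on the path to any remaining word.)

6

Walk "CTCCTT" from the leaf back toward the root, removing each node that no remaining word uses.
No other word shares any prefix with "CTCCTT", so all 6 of its nodes go.
Nodes removed: 6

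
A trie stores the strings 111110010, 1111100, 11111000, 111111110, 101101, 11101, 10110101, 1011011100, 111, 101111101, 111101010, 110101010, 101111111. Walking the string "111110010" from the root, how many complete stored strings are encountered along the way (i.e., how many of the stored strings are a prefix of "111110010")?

3

Traverse "111110010" character by character; count nodes along the way that are marked as word ends.
Prefixes of the query that are stored words: "111", "1111100", "111110010"
Count: 3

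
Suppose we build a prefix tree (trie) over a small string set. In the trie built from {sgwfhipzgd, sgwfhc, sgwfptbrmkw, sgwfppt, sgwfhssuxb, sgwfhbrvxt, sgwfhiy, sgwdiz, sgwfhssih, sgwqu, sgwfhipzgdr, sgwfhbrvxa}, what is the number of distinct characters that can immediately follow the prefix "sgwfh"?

Walk "sgwfh" from the root, arriving at one node.
Characters that immediately follow "sgwfh" among the stored strings: {b, c, i, s}.
That node has 4 child edges.

4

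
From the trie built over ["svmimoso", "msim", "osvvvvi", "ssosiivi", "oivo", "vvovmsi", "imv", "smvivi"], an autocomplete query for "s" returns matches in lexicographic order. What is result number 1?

smvivi

Words with prefix "s", in lexicographic order: "smvivi", "ssosiivi", "svmimoso"
The 1st is smvivi.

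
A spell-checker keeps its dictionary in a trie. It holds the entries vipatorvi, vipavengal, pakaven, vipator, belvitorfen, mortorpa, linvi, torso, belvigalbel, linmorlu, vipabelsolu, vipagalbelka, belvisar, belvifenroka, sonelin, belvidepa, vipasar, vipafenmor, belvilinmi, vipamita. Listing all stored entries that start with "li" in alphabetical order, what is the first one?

linmorlu

Words with prefix "li", in lexicographic order: "linmorlu", "linvi"
Position 1: linmorlu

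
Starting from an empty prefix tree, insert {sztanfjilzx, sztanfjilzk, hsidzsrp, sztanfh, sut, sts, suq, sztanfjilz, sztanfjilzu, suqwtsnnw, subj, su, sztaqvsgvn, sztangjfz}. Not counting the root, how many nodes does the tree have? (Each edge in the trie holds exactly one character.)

For each word, the new-node count is its length minus the longest prefix already in the trie:
  "sztanfjilzx" → 11 new (s, z, t, a, n, f, j, i, l, z, x)
  "sztanfjilzk" → prefix "sztanfjilz" already present; 1 new (k)
  "hsidzsrp" → 8 new (h, s, i, d, z, s, r, p)
  "sztanfh" → prefix "sztanf" already present; 1 new (h)
  "sut" → prefix "s" already present; 2 new (u, t)
  "sts" → prefix "s" already present; 2 new (t, s)
  "suq" → prefix "su" already present; 1 new (q)
  "sztanfjilz" → prefix "sztanfjilz" already present; 0 new (none)
  "sztanfjilzu" → prefix "sztanfjilz" already present; 1 new (u)
  "suqwtsnnw" → prefix "suq" already present; 6 new (w, t, s, n, n, w)
  "subj" → prefix "su" already present; 2 new (b, j)
  "su" → prefix "su" already present; 0 new (none)
  "sztaqvsgvn" → prefix "szta" already present; 6 new (q, v, s, g, v, n)
  "sztangjfz" → prefix "sztan" already present; 4 new (g, j, f, z)
Total nodes = 11 + 1 + 8 + 1 + 2 + 2 + 1 + 0 + 1 + 6 + 2 + 0 + 6 + 4 = 45

45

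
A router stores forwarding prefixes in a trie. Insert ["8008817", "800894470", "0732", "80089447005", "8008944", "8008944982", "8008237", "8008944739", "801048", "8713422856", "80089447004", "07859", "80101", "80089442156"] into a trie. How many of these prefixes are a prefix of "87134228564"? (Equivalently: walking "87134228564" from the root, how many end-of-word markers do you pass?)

Walk "87134228564" from the root; an end-of-word marker is hit whenever a stored word is a prefix of "87134228564".
Prefixes of the query that are stored words: "8713422856"
Count: 1

1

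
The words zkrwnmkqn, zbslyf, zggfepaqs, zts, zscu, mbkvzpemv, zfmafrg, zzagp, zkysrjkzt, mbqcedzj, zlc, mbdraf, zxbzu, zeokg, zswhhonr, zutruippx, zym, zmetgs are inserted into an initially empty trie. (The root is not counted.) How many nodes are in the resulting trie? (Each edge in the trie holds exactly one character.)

For each word, the new-node count is its length minus the longest prefix already in the trie:
  "zkrwnmkqn" → 9 new (z, k, r, w, n, m, k, q, n)
  "zbslyf" → prefix "z" already present; 5 new (b, s, l, y, f)
  "zggfepaqs" → prefix "z" already present; 8 new (g, g, f, e, p, a, q, s)
  "zts" → prefix "z" already present; 2 new (t, s)
  "zscu" → prefix "z" already present; 3 new (s, c, u)
  "mbkvzpemv" → 9 new (m, b, k, v, z, p, e, m, v)
  "zfmafrg" → prefix "z" already present; 6 new (f, m, a, f, r, g)
  "zzagp" → prefix "z" already present; 4 new (z, a, g, p)
  "zkysrjkzt" → prefix "zk" already present; 7 new (y, s, r, j, k, z, t)
  "mbqcedzj" → prefix "mb" already present; 6 new (q, c, e, d, z, j)
  "zlc" → prefix "z" already present; 2 new (l, c)
  "mbdraf" → prefix "mb" already present; 4 new (d, r, a, f)
  "zxbzu" → prefix "z" already present; 4 new (x, b, z, u)
  "zeokg" → prefix "z" already present; 4 new (e, o, k, g)
  "zswhhonr" → prefix "zs" already present; 6 new (w, h, h, o, n, r)
  "zutruippx" → prefix "z" already present; 8 new (u, t, r, u, i, p, p, x)
  "zym" → prefix "z" already present; 2 new (y, m)
  "zmetgs" → prefix "z" already present; 5 new (m, e, t, g, s)
Total nodes = 9 + 5 + 8 + 2 + 3 + 9 + 6 + 4 + 7 + 6 + 2 + 4 + 4 + 4 + 6 + 8 + 2 + 5 = 94

94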